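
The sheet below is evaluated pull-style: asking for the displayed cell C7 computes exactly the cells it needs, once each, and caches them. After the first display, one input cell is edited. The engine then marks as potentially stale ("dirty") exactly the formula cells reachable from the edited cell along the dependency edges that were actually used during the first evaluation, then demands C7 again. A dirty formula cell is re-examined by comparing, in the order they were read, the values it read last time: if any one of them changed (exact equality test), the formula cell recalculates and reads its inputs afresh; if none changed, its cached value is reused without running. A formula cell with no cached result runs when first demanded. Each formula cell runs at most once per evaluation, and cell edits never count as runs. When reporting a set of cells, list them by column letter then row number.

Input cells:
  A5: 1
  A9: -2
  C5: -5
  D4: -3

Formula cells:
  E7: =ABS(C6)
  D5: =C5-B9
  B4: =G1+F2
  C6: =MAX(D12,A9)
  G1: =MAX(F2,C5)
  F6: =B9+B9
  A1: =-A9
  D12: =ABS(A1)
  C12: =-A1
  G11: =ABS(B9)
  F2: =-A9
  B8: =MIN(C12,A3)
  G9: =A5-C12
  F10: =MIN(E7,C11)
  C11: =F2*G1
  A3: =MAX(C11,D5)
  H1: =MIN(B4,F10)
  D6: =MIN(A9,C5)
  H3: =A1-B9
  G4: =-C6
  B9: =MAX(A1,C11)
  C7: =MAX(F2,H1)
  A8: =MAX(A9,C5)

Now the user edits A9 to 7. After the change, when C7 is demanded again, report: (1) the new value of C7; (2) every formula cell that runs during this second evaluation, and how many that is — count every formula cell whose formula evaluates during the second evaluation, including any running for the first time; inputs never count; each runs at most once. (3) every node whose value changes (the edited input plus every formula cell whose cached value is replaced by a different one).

First demand of the output computes:
  A1 = -(-2) = 2
  D12 = ABS(2) = 2
  C6 = MAX(2, -2) = 2
  E7 = ABS(2) = 2
  F2 = -(-2) = 2
  G1 = MAX(2, -5) = 2
  B4 = 2 + 2 = 4
  C11 = 2 * 2 = 4
  F10 = MIN(2, 4) = 2
  H1 = MIN(4, 2) = 2
  C7 = MAX(2, 2) = 2

After the edit, cleaning proceeds:
  A1: a read changed (A9 -2->7) — executes, giving -7.
  D12: a read changed (A1 2->-7) — executes, giving 7.
  C6: a read changed (D12 2->7; A9 -2->7) — executes, giving 7.
  E7: a read changed (C6 2->7) — executes, giving 7.
  F2: a read changed (A9 -2->7) — executes, giving -7.
  G1: a read changed (F2 2->-7) — executes, giving -5.
  B4: a read changed (G1 2->-5; F2 2->-7) — executes, giving -12.
  C11: a read changed (F2 2->-7; G1 2->-5) — executes, giving 35.
  F10: a read changed (E7 2->7; C11 4->35) — executes, giving 7.
  H1: a read changed (B4 4->-12; F10 2->7) — executes, giving -12.
  C7: a read changed (F2 2->-7; H1 2->-12) — executes, giving -7.

Demanding C7 again yields -7.
11 formula cells run: A1, B4, C6, C7, C11, D12, E7, F2, F10, G1, H1.
The nodes whose values change: A1, A9, B4, C6, C7, C11, D12, E7, F2, F10, G1, H1.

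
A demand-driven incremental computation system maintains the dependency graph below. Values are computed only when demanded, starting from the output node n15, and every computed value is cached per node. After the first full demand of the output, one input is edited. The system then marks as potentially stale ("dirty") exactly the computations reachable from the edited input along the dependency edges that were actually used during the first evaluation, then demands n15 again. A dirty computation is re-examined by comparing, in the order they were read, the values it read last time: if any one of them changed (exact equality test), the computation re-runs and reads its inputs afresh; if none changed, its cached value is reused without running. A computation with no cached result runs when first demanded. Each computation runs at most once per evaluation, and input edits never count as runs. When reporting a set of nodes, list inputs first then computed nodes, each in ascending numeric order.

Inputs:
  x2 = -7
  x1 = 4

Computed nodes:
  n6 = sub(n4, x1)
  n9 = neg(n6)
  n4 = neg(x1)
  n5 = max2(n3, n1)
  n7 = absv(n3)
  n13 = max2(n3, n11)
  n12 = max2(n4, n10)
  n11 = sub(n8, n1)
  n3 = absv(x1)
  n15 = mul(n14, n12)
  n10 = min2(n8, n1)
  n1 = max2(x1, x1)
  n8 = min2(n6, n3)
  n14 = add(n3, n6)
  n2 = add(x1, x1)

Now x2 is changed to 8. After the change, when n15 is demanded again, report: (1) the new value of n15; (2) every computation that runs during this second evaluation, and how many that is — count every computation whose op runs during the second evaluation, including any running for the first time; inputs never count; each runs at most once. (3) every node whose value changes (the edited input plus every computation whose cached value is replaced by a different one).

First evaluation (everything demanded from the output):
  n1 = max2(4, 4) = 4
  n3 = absv(4) = 4
  n4 = neg(4) = -4
  n6 = sub(-4, 4) = -8
  n8 = min2(-8, 4) = -8
  n10 = min2(-8, 4) = -8
  n12 = max2(-4, -8) = -4
  n14 = add(4, -8) = -4
  n15 = mul(-4, -4) = 16

Propagation after the edit:
  x2 feeds no computation that the output demands — nothing is marked dirty and nothing runs.

Key observation: x2 is never demanded by the output, so the edit triggers no recomputation at all.

New value of n15: 16.
Computations that run: none — 0 in total.
Values that change: x2.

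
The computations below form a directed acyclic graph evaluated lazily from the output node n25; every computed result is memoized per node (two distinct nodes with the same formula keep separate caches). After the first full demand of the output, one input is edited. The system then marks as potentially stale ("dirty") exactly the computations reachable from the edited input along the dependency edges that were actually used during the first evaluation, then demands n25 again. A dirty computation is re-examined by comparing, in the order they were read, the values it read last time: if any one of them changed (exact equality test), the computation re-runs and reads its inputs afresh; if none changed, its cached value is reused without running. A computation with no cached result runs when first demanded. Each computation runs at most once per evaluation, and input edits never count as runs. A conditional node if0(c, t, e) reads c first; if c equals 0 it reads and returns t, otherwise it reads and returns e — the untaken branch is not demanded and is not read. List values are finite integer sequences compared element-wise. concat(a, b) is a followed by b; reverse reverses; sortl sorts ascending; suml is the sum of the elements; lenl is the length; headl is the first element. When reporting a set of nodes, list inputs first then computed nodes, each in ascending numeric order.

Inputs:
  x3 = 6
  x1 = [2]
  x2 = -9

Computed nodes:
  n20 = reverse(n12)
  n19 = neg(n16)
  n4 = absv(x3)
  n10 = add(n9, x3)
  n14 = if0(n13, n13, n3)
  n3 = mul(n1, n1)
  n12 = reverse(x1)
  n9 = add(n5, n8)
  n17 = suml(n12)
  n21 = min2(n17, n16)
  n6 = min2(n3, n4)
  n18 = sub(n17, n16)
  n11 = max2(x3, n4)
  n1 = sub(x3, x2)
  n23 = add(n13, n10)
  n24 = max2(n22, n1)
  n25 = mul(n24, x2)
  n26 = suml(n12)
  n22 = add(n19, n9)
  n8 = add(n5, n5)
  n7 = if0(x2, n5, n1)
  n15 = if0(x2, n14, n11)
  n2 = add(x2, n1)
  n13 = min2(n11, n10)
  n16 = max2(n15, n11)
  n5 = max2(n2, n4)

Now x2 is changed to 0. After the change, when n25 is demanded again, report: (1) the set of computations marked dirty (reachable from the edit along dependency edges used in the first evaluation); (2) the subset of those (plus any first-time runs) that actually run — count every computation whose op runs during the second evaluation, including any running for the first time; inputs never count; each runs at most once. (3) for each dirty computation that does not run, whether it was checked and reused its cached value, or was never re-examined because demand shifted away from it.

First demand of the output computes:
  n1 = sub(6, -9) = 15
  n2 = add(-9, 15) = 6
  n4 = absv(6) = 6
  n5 = max2(6, 6) = 6
  n8 = add(6, 6) = 12
  n9 = add(6, 12) = 18
  n11 = max2(6, 6) = 6
  n15 = if0(x2=-9 -> else branch n11) = 6
  n16 = max2(6, 6) = 6
  n19 = neg(6) = -6
  n22 = add(-6, 18) = 12
  n24 = max2(12, 15) = 15
  n25 = mul(15, -9) = -135

After the edit, cleaning proceeds:
  n1: a read changed (x2 -9->0) — executes, giving 6.
  n2: a read changed (x2 -9->0; n1 15->6) — executes, giving 6 — identical to its old value.
  n3: had never run; runs now, result 36.
  n5: dirty, but its reads are unchanged (n2 unchanged, n4 unchanged); cached 6 stands.
  n8: dirty, but its reads are unchanged (n5 unchanged, n5 unchanged); cached 12 stands.
  n9: dirty, but its reads are unchanged (n5 unchanged, n8 unchanged); cached 18 stands.
  n10: had never run; runs now, result 24.
  n13: had never run; runs now, result 6.
  n14: had never run; runs now, result 36.
  n15: a read changed (x2 -9->0) — executes, giving 36.
  n16: a read changed (n15 6->36) — executes, giving 36.
  n19: a read changed (n16 6->36) — executes, giving -36.
  n22: a read changed (n19 -6->-36) — executes, giving -18.
  n24: a read changed (n22 12->-18; n1 15->6) — executes, giving 6.
  n25: a read changed (n24 15->6; x2 -9->0) — executes, giving 0.

Note the branch switch — n3, n10, n13, n14 had no cache and run now for the first time.

The edit dirties: n1, n2, n5, n8, n9, n15, n16, n19, n22, n24, n25.
12 computations run: n1, n2, n3, n10, n13, n14, n15, n16, n19, n22, n24, n25.
Cache hits after checking: n5, n8, n9.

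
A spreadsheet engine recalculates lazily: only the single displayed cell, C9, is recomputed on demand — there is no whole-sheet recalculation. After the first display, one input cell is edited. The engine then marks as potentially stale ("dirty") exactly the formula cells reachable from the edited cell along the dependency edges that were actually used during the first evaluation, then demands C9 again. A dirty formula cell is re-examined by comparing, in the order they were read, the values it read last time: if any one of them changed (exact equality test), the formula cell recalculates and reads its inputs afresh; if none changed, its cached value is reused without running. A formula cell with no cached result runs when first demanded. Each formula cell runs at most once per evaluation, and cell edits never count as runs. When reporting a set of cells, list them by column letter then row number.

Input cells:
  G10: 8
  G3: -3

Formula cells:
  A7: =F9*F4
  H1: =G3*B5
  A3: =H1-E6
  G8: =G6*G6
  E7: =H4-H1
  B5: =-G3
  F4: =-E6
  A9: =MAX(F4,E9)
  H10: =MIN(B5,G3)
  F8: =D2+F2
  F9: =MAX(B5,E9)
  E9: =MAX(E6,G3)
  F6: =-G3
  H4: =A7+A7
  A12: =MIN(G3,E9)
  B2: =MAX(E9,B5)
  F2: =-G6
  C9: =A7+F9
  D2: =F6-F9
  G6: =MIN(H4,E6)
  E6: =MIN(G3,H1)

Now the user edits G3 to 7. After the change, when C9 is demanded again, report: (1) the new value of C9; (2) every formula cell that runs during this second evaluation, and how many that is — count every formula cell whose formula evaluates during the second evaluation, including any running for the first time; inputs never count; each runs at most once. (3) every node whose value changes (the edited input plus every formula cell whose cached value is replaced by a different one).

First evaluation (everything demanded from the output):
  B5 = -(-3) = 3
  H1 = -3 * 3 = -9
  E6 = MIN(-3, -9) = -9
  E9 = MAX(-9, -3) = -3
  F4 = -(-9) = 9
  F9 = MAX(3, -3) = 3
  A7 = 3 * 9 = 27
  C9 = 27 + 3 = 30

Propagation after the edit:
  B5: runs — G3 -3->7; result -7.
  H1: runs — G3 -3->7; B5 3->-7; result -49.
  E6: runs — G3 -3->7; H1 -9->-49; result -49.
  E9: runs — E6 -9->-49; G3 -3->7; result 7.
  F4: runs — E6 -9->-49; result 49.
  F9: runs — B5 3->-7; E9 -3->7; result 7.
  A7: runs — F9 3->7; F4 9->49; result 343.
  C9: runs — A7 27->343; F9 3->7; result 350.

New value of C9: 350.
Formula cells that run: A7, B5, C9, E6, E9, F4, F9, H1 — 8 in total.
Values that change: A7, B5, C9, E6, E9, F4, F9, G3, H1.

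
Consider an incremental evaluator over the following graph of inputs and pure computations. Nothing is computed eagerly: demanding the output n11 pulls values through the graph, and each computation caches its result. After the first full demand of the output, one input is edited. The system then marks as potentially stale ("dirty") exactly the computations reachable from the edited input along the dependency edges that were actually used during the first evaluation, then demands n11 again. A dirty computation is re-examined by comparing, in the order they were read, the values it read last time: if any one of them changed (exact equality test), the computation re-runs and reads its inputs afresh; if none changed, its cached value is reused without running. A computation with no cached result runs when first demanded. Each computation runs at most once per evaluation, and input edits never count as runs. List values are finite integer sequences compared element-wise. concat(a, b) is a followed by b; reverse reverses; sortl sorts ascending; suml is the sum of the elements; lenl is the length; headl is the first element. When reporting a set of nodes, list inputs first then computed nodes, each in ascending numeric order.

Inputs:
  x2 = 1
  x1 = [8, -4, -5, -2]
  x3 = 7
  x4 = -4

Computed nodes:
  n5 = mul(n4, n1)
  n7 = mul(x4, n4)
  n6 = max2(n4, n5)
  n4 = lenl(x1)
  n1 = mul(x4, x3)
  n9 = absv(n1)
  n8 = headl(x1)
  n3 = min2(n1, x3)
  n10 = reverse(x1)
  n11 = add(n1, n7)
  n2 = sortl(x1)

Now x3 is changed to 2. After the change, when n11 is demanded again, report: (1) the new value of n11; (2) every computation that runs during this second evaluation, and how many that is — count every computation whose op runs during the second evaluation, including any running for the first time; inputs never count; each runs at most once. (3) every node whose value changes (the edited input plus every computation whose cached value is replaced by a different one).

n11 now evaluates to -24.
Run set: n1, n11 (2 run).
Changed values: x3, n1, n11.

Initial pass — values computed on the first demand:
  n1 = mul(-4, 7) = -28
  n4 = lenl([8, -4, -5, -2]) = 4
  n7 = mul(-4, 4) = -16
  n11 = add(-28, -16) = -44

Second demand — change propagation:
  n1: re-runs because x3 7->2; new result -8.
  n11: re-runs because n1 -28->-8; new result -24.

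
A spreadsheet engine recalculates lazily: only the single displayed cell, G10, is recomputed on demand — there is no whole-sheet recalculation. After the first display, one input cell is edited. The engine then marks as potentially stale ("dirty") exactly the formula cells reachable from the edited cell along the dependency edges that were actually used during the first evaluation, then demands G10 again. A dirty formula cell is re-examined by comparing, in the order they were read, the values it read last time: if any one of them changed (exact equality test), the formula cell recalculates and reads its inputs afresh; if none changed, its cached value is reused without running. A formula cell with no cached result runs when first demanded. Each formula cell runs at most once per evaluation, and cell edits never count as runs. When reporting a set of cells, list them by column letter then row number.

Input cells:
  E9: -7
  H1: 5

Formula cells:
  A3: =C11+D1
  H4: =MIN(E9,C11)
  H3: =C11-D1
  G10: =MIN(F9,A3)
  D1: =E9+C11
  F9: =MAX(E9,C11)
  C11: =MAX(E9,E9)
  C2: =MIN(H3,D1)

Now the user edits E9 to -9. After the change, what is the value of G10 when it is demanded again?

First evaluation (everything demanded from the output):
  C11 = MAX(-7, -7) = -7
  D1 = -7 + -7 = -14
  A3 = -7 + -14 = -21
  F9 = MAX(-7, -7) = -7
  G10 = MIN(-7, -21) = -21

Propagation after the edit:
  C11: runs — E9 -7->-9; E9 -7->-9; result -9.
  D1: runs — E9 -7->-9; C11 -7->-9; result -18.
  A3: runs — C11 -7->-9; D1 -14->-18; result -27.
  F9: runs — E9 -7->-9; C11 -7->-9; result -9.
  G10: runs — F9 -7->-9; A3 -21->-27; result -27.

New value of G10: -27.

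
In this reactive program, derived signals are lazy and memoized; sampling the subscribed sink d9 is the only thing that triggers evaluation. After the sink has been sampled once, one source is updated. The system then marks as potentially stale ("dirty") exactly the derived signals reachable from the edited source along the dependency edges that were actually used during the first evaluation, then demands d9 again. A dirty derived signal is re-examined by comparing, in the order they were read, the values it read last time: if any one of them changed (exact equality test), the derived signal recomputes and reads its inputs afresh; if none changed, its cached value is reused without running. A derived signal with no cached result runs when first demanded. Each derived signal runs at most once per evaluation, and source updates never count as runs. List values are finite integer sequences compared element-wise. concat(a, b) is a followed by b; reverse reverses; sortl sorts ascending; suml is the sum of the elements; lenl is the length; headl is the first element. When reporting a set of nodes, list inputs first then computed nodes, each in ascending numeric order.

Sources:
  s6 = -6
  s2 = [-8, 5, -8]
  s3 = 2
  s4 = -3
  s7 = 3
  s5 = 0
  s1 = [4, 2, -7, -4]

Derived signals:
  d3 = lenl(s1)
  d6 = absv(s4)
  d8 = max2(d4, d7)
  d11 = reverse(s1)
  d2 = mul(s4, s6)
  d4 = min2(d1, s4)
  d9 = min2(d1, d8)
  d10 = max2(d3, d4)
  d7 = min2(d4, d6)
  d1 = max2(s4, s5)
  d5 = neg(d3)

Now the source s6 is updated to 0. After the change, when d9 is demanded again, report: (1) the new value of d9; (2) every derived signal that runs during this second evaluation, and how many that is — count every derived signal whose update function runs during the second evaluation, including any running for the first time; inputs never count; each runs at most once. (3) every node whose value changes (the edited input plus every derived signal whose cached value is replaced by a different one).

Demanding d9 again yields -3.
0 derived signals run: none.
The nodes whose values change: s6.
Note the shortcut — s6 feeds only undemanded nodes, so no recomputation happens.

First demand of the output computes:
  d1 = max2(-3, 0) = 0
  d4 = min2(0, -3) = -3
  d6 = absv(-3) = 3
  d7 = min2(-3, 3) = -3
  d8 = max2(-3, -3) = -3
  d9 = min2(0, -3) = -3

After the edit, cleaning proceeds:
  s6 only reaches undemanded nodes; the second demand re-runs nothing.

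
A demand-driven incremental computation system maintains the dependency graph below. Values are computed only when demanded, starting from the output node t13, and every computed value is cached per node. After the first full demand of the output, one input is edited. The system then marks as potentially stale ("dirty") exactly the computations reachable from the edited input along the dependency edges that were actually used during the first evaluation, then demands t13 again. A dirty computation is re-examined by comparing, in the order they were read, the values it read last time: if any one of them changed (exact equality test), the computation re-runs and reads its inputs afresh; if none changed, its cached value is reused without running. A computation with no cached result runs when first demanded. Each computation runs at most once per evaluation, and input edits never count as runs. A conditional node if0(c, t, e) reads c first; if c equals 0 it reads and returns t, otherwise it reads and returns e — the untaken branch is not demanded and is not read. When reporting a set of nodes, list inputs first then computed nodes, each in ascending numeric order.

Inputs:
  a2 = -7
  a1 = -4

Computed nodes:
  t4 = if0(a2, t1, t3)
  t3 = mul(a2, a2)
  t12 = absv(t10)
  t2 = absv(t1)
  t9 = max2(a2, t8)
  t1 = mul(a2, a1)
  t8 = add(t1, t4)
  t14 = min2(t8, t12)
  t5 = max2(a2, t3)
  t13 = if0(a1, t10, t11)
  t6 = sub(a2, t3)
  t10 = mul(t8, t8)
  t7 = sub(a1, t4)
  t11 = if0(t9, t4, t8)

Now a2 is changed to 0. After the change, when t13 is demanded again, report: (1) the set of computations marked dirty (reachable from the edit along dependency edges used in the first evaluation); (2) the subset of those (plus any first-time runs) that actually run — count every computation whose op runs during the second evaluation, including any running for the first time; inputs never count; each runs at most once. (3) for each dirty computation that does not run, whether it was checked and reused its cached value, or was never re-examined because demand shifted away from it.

Marked dirty: t1, t3, t4, t8, t9, t11, t13.
Computations that run: t1, t4, t8, t9, t11, t13 — 6 in total.
Never re-examined (demand shifted away): t3.
Key observation: a condition flipped, so demand moved to the other branch — t3 is never re-examined.

First evaluation (everything demanded from the output):
  t1 = mul(-7, -4) = 28
  t3 = mul(-7, -7) = 49
  t4 = if0(a2=-7 -> else branch t3) = 49
  t8 = add(28, 49) = 77
  t9 = max2(-7, 77) = 77
  t11 = if0(t9=77 -> else branch t8) = 77
  t13 = if0(a1=-4 -> else branch t11) = 77

Propagation after the edit:
  t1: runs — a2 -7->0; result 0.
  t3: marked dirty but never re-examined — demand shifted away from it.
  t4: runs — a2 -7->0; result 0.
  t8: runs — t1 28->0; t4 49->0; result 0.
  t9: runs — a2 -7->0; t8 77->0; result 0.
  t11: runs — t9 77->0; t8 77->0; result 0.
  t13: runs — t11 77->0; result 0.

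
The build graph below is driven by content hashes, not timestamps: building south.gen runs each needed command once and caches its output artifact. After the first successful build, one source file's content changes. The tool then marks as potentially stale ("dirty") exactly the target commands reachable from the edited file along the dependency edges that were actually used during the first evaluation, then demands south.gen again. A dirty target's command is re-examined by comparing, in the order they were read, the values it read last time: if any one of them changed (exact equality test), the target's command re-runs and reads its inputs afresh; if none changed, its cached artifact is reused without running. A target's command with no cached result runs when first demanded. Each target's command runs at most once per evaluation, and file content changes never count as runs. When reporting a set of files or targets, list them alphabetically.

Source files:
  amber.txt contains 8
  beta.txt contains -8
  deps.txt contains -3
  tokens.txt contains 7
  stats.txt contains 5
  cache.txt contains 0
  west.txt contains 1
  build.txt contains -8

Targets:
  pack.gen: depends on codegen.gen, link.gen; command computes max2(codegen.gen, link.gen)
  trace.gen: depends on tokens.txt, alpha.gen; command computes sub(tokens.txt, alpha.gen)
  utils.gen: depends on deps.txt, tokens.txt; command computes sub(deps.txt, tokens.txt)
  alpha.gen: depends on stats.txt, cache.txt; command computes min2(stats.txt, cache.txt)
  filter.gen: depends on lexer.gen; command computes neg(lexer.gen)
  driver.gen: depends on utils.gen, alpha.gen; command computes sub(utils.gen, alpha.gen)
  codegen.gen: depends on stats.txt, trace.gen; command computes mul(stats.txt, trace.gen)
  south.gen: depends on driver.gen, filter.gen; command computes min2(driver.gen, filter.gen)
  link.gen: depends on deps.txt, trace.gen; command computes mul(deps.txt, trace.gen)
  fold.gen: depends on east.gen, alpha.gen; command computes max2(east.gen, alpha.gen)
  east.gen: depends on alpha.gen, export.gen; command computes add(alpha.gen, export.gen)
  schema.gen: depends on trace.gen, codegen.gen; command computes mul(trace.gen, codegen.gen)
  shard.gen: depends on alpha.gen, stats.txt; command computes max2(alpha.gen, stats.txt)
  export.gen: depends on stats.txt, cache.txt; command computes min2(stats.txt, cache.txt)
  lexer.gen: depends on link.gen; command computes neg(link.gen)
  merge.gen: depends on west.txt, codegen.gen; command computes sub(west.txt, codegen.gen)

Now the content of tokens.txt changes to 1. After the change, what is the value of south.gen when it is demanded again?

south.gen now evaluates to -4.

Initial pass — values computed on the first demand:
  alpha.gen = min2(5, 0) = 0
  trace.gen = sub(7, 0) = 7
  link.gen = mul(-3, 7) = -21
  lexer.gen = neg(-21) = 21
  filter.gen = neg(21) = -21
  utils.gen = sub(-3, 7) = -10
  driver.gen = sub(-10, 0) = -10
  south.gen = min2(-10, -21) = -21

Second demand — change propagation:
  trace.gen: re-runs because tokens.txt 7->1; new result 1.
  link.gen: re-runs because trace.gen 7->1; new result -3.
  lexer.gen: re-runs because link.gen -21->-3; new result 3.
  filter.gen: re-runs because lexer.gen 21->3; new result -3.
  utils.gen: re-runs because tokens.txt 7->1; new result -4.
  driver.gen: re-runs because utils.gen -10->-4; new result -4.
  south.gen: re-runs because driver.gen -10->-4; filter.gen -21->-3; new result -4.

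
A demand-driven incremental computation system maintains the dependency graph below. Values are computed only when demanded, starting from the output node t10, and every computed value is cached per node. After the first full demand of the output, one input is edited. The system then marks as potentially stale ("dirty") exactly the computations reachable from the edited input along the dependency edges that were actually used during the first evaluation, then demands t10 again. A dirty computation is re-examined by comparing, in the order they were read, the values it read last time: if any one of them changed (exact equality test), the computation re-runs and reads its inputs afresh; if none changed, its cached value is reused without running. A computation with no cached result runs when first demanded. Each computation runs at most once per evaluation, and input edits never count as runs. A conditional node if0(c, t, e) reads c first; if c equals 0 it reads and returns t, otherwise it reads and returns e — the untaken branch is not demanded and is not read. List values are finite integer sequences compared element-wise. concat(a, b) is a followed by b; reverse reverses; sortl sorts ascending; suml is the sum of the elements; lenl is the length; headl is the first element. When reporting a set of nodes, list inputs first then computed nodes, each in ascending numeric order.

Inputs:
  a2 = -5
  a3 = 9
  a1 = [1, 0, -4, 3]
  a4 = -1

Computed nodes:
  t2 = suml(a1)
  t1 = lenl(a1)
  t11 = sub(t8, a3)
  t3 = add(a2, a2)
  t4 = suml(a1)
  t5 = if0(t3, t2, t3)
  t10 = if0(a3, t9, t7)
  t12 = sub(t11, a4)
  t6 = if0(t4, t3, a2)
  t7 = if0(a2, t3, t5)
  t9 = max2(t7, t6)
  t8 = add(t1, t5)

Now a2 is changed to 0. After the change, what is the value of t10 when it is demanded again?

New value of t10: 0.
Key observation: a condition flipped, so demand moved to the other branch — t5 is never re-examined.

First evaluation (everything demanded from the output):
  t3 = add(-5, -5) = -10
  t5 = if0(t3=-10 -> else branch t3) = -10
  t7 = if0(a2=-5 -> else branch t5) = -10
  t10 = if0(a3=9 -> else branch t7) = -10

Propagation after the edit:
  t3: runs — a2 -5->0; a2 -5->0; result 0.
  t5: marked dirty but never re-examined — demand shifted away from it.
  t7: runs — a2 -5->0; result 0.
  t10: runs — t7 -10->0; result 0.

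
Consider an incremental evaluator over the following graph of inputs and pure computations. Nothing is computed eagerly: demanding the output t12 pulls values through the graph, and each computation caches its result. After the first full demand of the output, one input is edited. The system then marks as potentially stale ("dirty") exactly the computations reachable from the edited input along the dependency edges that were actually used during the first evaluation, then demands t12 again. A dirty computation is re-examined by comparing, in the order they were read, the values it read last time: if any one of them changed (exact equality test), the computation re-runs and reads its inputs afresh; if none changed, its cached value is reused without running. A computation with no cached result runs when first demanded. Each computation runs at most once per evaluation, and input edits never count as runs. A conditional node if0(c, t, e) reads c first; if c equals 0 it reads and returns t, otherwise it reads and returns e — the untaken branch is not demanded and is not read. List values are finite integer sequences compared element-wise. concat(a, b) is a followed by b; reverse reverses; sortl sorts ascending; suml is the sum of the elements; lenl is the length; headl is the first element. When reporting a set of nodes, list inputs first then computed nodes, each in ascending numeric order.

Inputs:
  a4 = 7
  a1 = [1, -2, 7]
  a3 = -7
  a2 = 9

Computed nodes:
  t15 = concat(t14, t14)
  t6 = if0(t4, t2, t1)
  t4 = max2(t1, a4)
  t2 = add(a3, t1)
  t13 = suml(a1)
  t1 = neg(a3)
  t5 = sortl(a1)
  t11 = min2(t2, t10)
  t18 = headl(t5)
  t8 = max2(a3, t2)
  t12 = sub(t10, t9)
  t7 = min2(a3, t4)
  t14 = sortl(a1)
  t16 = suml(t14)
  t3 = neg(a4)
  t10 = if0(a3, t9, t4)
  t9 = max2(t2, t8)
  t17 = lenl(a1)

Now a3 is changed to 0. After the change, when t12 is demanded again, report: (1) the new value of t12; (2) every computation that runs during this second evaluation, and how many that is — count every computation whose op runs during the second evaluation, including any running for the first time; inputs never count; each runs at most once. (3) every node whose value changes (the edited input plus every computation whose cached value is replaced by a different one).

Initial pass — values computed on the first demand:
  t1 = neg(-7) = 7
  t2 = add(-7, 7) = 0
  t4 = max2(7, 7) = 7
  t8 = max2(-7, 0) = 0
  t9 = max2(0, 0) = 0
  t10 = if0(a3=-7 -> else branch t4) = 7
  t12 = sub(7, 0) = 7

Second demand — change propagation:
  t1: re-runs because a3 -7->0; new result 0.
  t2: re-runs because a3 -7->0; t1 7->0; new result 0 (unchanged).
  t4: dirty yet unreached — the second evaluation never asks for it.
  t8: re-runs because a3 -7->0; new result 0 (unchanged).
  t9: re-examined; everything it read last time is the same (t2 unchanged, t8 unchanged) — cache 0 kept, no run.
  t10: re-runs because a3 -7->0; new result 0.
  t12: re-runs because t10 7->0; new result 0.

The important point: the flipped condition redirects demand; t4 is left stale, never re-checked.

t12 now evaluates to 0.
Run set: t1, t2, t8, t10, t12 (5 run).
Changed values: a3, t1, t10, t12.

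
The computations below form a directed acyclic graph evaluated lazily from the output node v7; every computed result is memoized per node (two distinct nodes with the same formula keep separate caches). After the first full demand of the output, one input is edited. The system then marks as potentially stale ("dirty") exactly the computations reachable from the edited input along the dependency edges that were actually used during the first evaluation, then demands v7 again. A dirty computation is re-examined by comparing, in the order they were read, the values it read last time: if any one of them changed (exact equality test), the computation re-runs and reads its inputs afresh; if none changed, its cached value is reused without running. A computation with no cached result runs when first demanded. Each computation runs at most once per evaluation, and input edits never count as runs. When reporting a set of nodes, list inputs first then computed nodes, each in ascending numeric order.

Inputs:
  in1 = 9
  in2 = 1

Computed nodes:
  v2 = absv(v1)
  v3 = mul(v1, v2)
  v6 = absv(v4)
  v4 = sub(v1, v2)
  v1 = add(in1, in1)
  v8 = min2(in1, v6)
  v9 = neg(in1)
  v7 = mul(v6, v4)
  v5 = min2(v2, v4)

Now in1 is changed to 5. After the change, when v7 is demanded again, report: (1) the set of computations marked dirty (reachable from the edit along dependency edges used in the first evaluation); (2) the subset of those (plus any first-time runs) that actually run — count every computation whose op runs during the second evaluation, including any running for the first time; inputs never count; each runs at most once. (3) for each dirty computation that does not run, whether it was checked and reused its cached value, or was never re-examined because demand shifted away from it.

The edit dirties: v1, v2, v4, v6, v7.
3 computations run: v1, v2, v4.
Cache hits after checking: v6, v7.
Note the absorption at v4: it re-runs yet its value is the same, leaving the output's value untouched.

First demand of the output computes:
  v1 = add(9, 9) = 18
  v2 = absv(18) = 18
  v4 = sub(18, 18) = 0
  v6 = absv(0) = 0
  v7 = mul(0, 0) = 0

After the edit, cleaning proceeds:
  v1: a read changed (in1 9->5; in1 9->5) — executes, giving 10.
  v2: a read changed (v1 18->10) — executes, giving 10.
  v4: a read changed (v1 18->10; v2 18->10) — executes, giving 0 — identical to its old value.
  v6: dirty, but its reads are unchanged (v4 unchanged); cached 0 stands.
  v7: dirty, but its reads are unchanged (v6 unchanged, v4 unchanged); cached 0 stands.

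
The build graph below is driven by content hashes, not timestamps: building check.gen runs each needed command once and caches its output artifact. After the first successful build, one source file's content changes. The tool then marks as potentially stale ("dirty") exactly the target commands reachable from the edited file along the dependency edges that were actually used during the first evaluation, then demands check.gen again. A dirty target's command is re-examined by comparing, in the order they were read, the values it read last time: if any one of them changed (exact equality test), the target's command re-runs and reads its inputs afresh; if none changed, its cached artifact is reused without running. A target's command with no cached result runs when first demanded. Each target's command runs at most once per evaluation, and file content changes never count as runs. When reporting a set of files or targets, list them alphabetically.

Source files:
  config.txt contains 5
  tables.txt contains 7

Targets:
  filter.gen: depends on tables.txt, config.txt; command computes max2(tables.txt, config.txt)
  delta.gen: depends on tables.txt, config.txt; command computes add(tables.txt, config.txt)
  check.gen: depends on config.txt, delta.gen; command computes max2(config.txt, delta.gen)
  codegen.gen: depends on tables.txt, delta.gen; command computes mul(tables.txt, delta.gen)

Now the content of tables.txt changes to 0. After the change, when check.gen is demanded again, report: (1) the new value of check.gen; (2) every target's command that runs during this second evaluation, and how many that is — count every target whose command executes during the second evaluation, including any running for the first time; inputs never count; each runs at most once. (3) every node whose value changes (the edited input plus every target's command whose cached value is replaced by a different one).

check.gen now evaluates to 5.
Run set: check.gen, delta.gen (2 run).
Changed values: check.gen, delta.gen, tables.txt.

Initial pass — values computed on the first demand:
  delta.gen = add(7, 5) = 12
  check.gen = max2(5, 12) = 12

Second demand — change propagation:
  delta.gen: re-runs because tables.txt 7->0; new result 5.
  check.gen: re-runs because delta.gen 12->5; new result 5.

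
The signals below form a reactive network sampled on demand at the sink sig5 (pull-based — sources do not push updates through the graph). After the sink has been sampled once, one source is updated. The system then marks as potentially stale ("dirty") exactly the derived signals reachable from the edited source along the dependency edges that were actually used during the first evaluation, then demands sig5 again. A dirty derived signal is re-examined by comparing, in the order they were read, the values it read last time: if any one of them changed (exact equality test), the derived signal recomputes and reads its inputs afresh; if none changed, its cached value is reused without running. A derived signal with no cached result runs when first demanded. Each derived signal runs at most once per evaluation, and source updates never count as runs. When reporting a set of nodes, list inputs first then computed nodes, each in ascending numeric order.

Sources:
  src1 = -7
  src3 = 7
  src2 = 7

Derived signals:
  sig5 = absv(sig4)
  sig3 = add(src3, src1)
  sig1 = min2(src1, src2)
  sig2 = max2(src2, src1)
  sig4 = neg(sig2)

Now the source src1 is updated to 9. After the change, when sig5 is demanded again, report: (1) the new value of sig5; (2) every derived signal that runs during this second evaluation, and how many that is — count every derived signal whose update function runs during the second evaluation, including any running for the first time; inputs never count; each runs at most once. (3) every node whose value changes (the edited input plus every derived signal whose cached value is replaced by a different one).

sig5 now evaluates to 9.
Run set: sig2, sig4, sig5 (3 run).
Changed values: src1, sig2, sig4, sig5.

Initial pass — values computed on the first demand:
  sig2 = max2(7, -7) = 7
  sig4 = neg(7) = -7
  sig5 = absv(-7) = 7

Second demand — change propagation:
  sig2: re-runs because src1 -7->9; new result 9.
  sig4: re-runs because sig2 7->9; new result -9.
  sig5: re-runs because sig4 -7->-9; new result 9.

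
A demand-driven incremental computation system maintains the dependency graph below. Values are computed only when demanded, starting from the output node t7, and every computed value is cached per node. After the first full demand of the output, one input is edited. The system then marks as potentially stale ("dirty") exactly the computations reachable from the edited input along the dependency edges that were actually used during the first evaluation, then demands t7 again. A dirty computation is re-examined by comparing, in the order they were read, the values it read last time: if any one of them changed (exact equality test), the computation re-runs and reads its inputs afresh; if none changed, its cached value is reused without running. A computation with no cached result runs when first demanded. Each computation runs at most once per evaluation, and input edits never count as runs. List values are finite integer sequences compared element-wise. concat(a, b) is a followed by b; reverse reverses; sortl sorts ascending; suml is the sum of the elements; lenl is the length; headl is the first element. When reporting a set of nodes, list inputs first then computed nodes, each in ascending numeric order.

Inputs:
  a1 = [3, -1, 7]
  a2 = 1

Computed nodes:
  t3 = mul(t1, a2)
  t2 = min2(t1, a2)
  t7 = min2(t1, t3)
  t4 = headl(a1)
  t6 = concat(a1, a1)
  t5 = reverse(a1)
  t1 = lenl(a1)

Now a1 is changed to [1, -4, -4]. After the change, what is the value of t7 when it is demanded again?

New value of t7: 3.
Key observation: the change is absorbed at t1 — it re-runs but produces the same value, and the output's value is unchanged.

First evaluation (everything demanded from the output):
  t1 = lenl([3, -1, 7]) = 3
  t3 = mul(3, 1) = 3
  t7 = min2(3, 3) = 3

Propagation after the edit:
  t1: runs — a1 [3, -1, 7]->[1, -4, -4]; result 3 (same value as before).
  t3: checked — values it read are unchanged (t1 unchanged, a2 unchanged); reused cached 3 without running.
  t7: checked — values it read are unchanged (t1 unchanged, t3 unchanged); reused cached 3 without running.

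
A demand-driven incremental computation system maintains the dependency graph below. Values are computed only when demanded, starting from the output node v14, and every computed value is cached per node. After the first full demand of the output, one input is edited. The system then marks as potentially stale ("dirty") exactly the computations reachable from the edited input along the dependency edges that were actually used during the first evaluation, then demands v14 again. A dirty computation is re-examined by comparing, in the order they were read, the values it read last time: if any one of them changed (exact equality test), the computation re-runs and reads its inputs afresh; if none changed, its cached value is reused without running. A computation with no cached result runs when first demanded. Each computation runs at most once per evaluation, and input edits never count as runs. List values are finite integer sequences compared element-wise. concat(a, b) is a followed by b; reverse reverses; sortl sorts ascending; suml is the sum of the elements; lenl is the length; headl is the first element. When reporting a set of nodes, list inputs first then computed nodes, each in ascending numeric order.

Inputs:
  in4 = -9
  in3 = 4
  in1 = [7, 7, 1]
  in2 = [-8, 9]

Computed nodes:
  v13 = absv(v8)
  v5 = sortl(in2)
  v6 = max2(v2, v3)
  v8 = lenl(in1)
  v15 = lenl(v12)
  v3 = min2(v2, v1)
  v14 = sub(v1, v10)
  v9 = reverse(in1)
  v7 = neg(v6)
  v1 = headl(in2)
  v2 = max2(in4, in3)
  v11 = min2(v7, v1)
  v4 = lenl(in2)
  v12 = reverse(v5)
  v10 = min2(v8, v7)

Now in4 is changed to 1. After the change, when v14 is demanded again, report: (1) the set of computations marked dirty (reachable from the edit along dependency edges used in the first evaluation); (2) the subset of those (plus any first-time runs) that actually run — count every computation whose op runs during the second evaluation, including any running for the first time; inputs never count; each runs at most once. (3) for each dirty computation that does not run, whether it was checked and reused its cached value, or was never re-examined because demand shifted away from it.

First evaluation (everything demanded from the output):
  v1 = headl([-8, 9]) = -8
  v2 = max2(-9, 4) = 4
  v3 = min2(4, -8) = -8
  v6 = max2(4, -8) = 4
  v7 = neg(4) = -4
  v8 = lenl([7, 7, 1]) = 3
  v10 = min2(3, -4) = -4
  v14 = sub(-8, -4) = -4

Propagation after the edit:
  v2: runs — in4 -9->1; result 4 (same value as before).
  v3: checked — values it read are unchanged (v2 unchanged, v1 unchanged); reused cached -8 without running.
  v6: checked — values it read are unchanged (v2 unchanged, v3 unchanged); reused cached 4 without running.
  v7: checked — values it read are unchanged (v6 unchanged); reused cached -4 without running.
  v10: checked — values it read are unchanged (v8 unchanged, v7 unchanged); reused cached -4 without running.
  v14: checked — values it read are unchanged (v1 unchanged, v10 unchanged); reused cached -4 without running.

Key observation: the change is absorbed at v2 — it re-runs but produces the same value, and the output's value is unchanged.

Marked dirty: v2, v3, v6, v7, v10, v14.
Computations that run: v2 — 1 in total.
Checked but reused from cache: v3, v6, v7, v10, v14.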